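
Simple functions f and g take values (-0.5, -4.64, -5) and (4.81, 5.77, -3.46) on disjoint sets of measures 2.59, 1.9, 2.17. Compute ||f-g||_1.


Step 1: Compute differences f_i - g_i:
  -0.5 - 4.81 = -5.31
  -4.64 - 5.77 = -10.41
  -5 - -3.46 = -1.54
Step 2: Compute |diff|^1 * measure for each set:
  |-5.31|^1 * 2.59 = 5.31 * 2.59 = 13.7529
  |-10.41|^1 * 1.9 = 10.41 * 1.9 = 19.779
  |-1.54|^1 * 2.17 = 1.54 * 2.17 = 3.3418
Step 3: Sum = 36.8737
Step 4: ||f-g||_1 = (36.8737)^(1/1) = 36.8737


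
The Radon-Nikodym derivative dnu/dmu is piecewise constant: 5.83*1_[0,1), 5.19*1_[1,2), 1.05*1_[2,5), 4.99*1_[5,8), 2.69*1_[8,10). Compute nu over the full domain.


Integrate each piece of the Radon-Nikodym derivative:
Step 1: integral_0^1 5.83 dx = 5.83*(1-0) = 5.83*1 = 5.83
Step 2: integral_1^2 5.19 dx = 5.19*(2-1) = 5.19*1 = 5.19
Step 3: integral_2^5 1.05 dx = 1.05*(5-2) = 1.05*3 = 3.15
Step 4: integral_5^8 4.99 dx = 4.99*(8-5) = 4.99*3 = 14.97
Step 5: integral_8^10 2.69 dx = 2.69*(10-8) = 2.69*2 = 5.38
Total: 5.83 + 5.19 + 3.15 + 14.97 + 5.38 = 34.52


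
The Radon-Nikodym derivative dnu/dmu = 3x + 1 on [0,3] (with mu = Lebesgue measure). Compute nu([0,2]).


nu(A) = integral_A (dnu/dmu) dmu = integral_0^2 (3x + 1) dx
Step 1: Antiderivative F(x) = (3/2)x^2 + 1x
Step 2: F(2) = (3/2)*2^2 + 1*2 = 6 + 2 = 8
Step 3: F(0) = (3/2)*0^2 + 1*0 = 0.0 + 0 = 0.0
Step 4: nu([0,2]) = F(2) - F(0) = 8 - 0.0 = 8


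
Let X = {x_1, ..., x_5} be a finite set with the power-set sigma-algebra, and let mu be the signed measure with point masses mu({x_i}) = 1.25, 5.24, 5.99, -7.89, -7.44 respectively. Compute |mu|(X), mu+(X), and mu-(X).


Step 1: Every measurable set is a union of atoms (the cells / points), so a Hahn decomposition is
  obtained by grouping atoms by sign: P = union of atoms with mu > 0, N = union of the remaining atoms.
  Atoms in P (indices): 1, 2, 3;  atoms in N (indices): 4, 5
  Positive values: 1.25, 5.24, 5.99
  Negative values: -7.89, -7.44
Step 2: mu+(X) = mu(P) = sum of positive atom values = 12.48
Step 3: mu-(X) = -mu(N) = sum of |negative atom values| = 15.33
Step 4: |mu|(X) = mu+(X) + mu-(X) = 12.48 + 15.33 = 27.81


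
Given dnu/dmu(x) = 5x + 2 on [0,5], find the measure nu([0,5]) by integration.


nu(A) = integral_A (dnu/dmu) dmu = integral_0^5 (5x + 2) dx
Step 1: Antiderivative F(x) = (5/2)x^2 + 2x
Step 2: F(5) = (5/2)*5^2 + 2*5 = 62.5 + 10 = 72.5
Step 3: F(0) = (5/2)*0^2 + 2*0 = 0.0 + 0 = 0.0
Step 4: nu([0,5]) = F(5) - F(0) = 72.5 - 0.0 = 72.5


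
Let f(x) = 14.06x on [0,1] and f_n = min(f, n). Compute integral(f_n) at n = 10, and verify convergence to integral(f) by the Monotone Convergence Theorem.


f(x) = 14.06x on [0,1]; f_n(x) = min(14.06x, n). At n = 10:
Step 1: f(x) reaches 10 at x = 10/14.06 = 0.711238
Step 2: integral(f_10) = integral(14.06x, 0, 0.711238) + integral(10, 0.711238, 1)
       = 14.06*0.711238^2/2 + 10*(1 - 0.711238)
       = 3.556188 + 2.887624
       = 6.443812
Step 3: As n -> infinity, f_n increases to f, so by MCT integral(f_n) -> integral(f) = 14.06/2 = 7.03.
Convergence: integral(f_10) = 6.443812 -> 7.03 as n -> infinity


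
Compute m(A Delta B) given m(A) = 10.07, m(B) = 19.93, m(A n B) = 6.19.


m(A Delta B) = m(A) + m(B) - 2*m(A n B)
= 10.07 + 19.93 - 2*6.19
= 10.07 + 19.93 - 12.38
= 17.62


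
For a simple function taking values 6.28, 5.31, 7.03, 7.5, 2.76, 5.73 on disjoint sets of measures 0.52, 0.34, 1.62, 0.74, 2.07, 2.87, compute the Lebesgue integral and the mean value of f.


Step 1: Integral = sum(value_i * measure_i)
= 6.28*0.52 + 5.31*0.34 + 7.03*1.62 + 7.5*0.74 + 2.76*2.07 + 5.73*2.87
= 3.2656 + 1.8054 + 11.3886 + 5.55 + 5.7132 + 16.4451
= 44.1679
Step 2: Total measure of domain = 0.52 + 0.34 + 1.62 + 0.74 + 2.07 + 2.87 = 8.16
Step 3: Average value = 44.1679 / 8.16 = 5.412733


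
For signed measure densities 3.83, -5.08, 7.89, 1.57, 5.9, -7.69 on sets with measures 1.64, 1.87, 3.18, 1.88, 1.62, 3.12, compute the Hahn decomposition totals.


Step 1: Compute signed measure on each set:
  Set 1: 3.83 * 1.64 = 6.2812
  Set 2: -5.08 * 1.87 = -9.4996
  Set 3: 7.89 * 3.18 = 25.0902
  Set 4: 1.57 * 1.88 = 2.9516
  Set 5: 5.9 * 1.62 = 9.558
  Set 6: -7.69 * 3.12 = -23.9928
Step 2: Total signed measure = (6.2812) + (-9.4996) + (25.0902) + (2.9516) + (9.558) + (-23.9928)
     = 10.3886
Step 3: Positive part mu+(X) = sum of positive contributions = 43.881
Step 4: Negative part mu-(X) = |sum of negative contributions| = 33.4924


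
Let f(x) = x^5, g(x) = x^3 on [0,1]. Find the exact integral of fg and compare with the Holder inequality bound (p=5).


Step 1: Exact integral of f*g = integral(x^8, 0, 1) = 1/9
     = 0.111111
Step 2: Holder bound with p=5, q=1.25:
  ||f||_p = (integral x^25 dx)^(1/5) = (1/26)^(1/5) = 0.521201
  ||g||_q = (integral x^3.75 dx)^(1/1.25) = (1/4.75)^(1/1.25) = 0.287505
Step 3: Holder bound = ||f||_p * ||g||_q = 0.521201 * 0.287505 = 0.149848
Verification: 0.111111 <= 0.149848 (Holder holds)


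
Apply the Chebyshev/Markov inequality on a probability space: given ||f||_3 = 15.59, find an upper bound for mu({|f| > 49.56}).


Chebyshev/Markov inequality: mu(|f| > eps) <= (||f||_p / eps)^p
Step 1: ||f||_3 / eps = 15.59 / 49.56 = 0.314568
Step 2: Raise to power p = 3:
  (0.314568)^3 = 0.031128
Step 3: Therefore mu(|f| > 49.56) <= 0.031128


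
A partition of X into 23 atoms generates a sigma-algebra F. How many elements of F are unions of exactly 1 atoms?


Each element of F is a union of some subset of the 23 atoms.
Elements that are unions of exactly 1 atoms correspond to 1-element subsets of the 23 atoms.
Count = C(23, 1) = 23! / (1! * 22!) = 23.


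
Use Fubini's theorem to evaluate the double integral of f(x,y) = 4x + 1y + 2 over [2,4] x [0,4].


By Fubini, integrate in x first, then y.
Step 1: Fix y, integrate over x in [2,4]:
  integral(4x + 1y + 2, x=2..4)
  = 4*(4^2 - 2^2)/2 + (1y + 2)*(4 - 2)
  = 24 + (1y + 2)*2
  = 24 + 2y + 4
  = 28 + 2y
Step 2: Integrate over y in [0,4]:
  integral(28 + 2y, y=0..4)
  = 28*4 + 2*(4^2 - 0^2)/2
  = 112 + 16
  = 128


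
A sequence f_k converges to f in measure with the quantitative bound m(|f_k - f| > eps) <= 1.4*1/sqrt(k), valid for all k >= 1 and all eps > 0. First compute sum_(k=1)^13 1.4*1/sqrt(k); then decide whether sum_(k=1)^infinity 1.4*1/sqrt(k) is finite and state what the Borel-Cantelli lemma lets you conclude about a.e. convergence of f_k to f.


Step 1: List the terms 1.4*1/sqrt(k) for k = 1 to 13:
  k=1: 1.4
  k=2: 0.989949
  k=3: 0.80829
  k=4: 0.7
  k=5: 0.626099
  k=6: 0.571548
  k=7: 0.52915
  k=8: 0.494975
  k=9: 0.466667
  k=10: 0.442719
  k=11: 0.422116
  k=12: 0.404145
  k=13: 0.38829
Step 2: Partial sum = 1.4 + 0.989949 + 0.80829 + 0.7 + 0.626099 + 0.571548 + 0.52915 + 0.494975 + 0.466667 + 0.442719 + 0.422116 + 0.404145 + 0.38829
     = 8.243948
Step 3: The full series sum_(k>=1) 1.4*1/sqrt(k) diverges (p-series with p = 1/2 <= 1; a nonzero constant multiple of a divergent series diverges).
Step 4: The (first) Borel-Cantelli lemma requires a summable sequence of measures, so it does not apply here;
        from this bound alone no conclusion about a.e. convergence can be drawn (convergence in measure still
        gives an a.e.-convergent subsequence, but not a.e. convergence of the whole sequence).
Conclusion: series diverges; Borel-Cantelli is inconclusive about a.e. convergence of f_k.


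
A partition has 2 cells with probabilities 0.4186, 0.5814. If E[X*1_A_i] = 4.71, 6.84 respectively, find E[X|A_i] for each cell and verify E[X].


For each cell A_i: E[X|A_i] = E[X*1_A_i] / P(A_i)
Step 1: E[X|A_1] = 4.71 / 0.4186 = 11.251792
Step 2: E[X|A_2] = 6.84 / 0.5814 = 11.764706
Verification: E[X] = sum E[X*1_A_i] = 4.71 + 6.84 = 11.55


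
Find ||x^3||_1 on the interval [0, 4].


Step 1: ||f||_1 = (integral_0^4 |x^3|^1 dx)^(1/1)
     = (integral_0^4 x^3 dx)^(1/1)
Step 2: integral_0^4 x^3 dx = [x^4/(4)] from 0 to 4 = 4^4/4
     = 256/4 = 64
Step 3: ||f||_1 = (64)^(1/1) = 64


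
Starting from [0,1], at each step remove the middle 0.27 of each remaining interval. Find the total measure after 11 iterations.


Step 1: At each step, fraction remaining = 1 - 0.27 = 0.73
Step 2: After 11 steps, measure = (0.73)^11
Result = 0.031373


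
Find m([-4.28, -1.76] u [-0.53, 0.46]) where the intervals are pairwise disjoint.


For pairwise disjoint intervals, m(union) = sum of lengths.
= (-1.76 - -4.28) + (0.46 - -0.53)
= 2.52 + 0.99
= 3.51


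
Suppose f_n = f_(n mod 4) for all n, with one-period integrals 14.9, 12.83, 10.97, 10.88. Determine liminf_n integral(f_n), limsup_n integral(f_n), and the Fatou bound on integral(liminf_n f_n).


The sequence (integral(f_n)) is periodic with period 4, repeating the values 14.9, 12.83, 10.97, 10.88 indefinitely.
Step 1: For a periodic sequence, every tail (a_m, a_(m+1), ...) contains all 4 period values infinitely often.
Step 2: Hence inf of every tail = min of the period values = min(14.9, 12.83, 10.97, 10.88) = 10.88.
        liminf_n integral(f_n) = sup over m of (inf of tail from m) = 10.88.
Step 3: Similarly sup of every tail = max of the period values = 14.9.
        limsup_n integral(f_n) = 14.9.
Step 4: Fatou's lemma: integral(liminf_n f_n) <= liminf_n integral(f_n) = 10.88.
        So the integral of the pointwise liminf is at most 10.88.


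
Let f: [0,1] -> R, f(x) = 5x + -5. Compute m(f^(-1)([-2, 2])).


f^(-1)([-2, 2]) = {x : -2 <= 5x + -5 <= 2}
Solving: (-2 - -5)/5 <= x <= (2 - -5)/5
= [0.6, 1.4]
Intersecting with [0,1]: [0.6, 1]
Measure = 1 - 0.6 = 0.4


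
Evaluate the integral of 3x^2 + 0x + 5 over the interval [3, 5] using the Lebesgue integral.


The Lebesgue integral of a Riemann-integrable function agrees with the Riemann integral.
Antiderivative F(x) = (3/3)x^3 + (0/2)x^2 + 5x
F(5) = (3/3)*5^3 + (0/2)*5^2 + 5*5
     = (3/3)*125 + (0/2)*25 + 5*5
     = 125 + 0.0 + 25
     = 150
F(3) = 42
Integral = F(5) - F(3) = 150 - 42 = 108


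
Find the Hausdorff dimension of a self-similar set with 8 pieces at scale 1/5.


For a self-similar set with N copies scaled by 1/r:
dim_H = log(N)/log(r) = log(8)/log(5)
= 2.079442/1.609438
= 1.29203


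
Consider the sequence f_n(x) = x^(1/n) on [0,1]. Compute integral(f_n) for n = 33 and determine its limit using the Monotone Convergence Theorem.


At n = 33: f_33(x) = x^(1/33).
Step 1: integral(x^(1/33), 0, 1) = [x^(1/33+1) / (1/33+1)] from 0 to 1
     = 1 / (1/33 + 1) = 1 / ((33+1)/33) = 33/(33+1)
     = 33/34 = 0.970588
Step 2: As n -> infinity, f_n(x) = x^(1/n) -> 1 for x in (0,1], and f_n is increasing in n.
By MCT, lim_n integral(f_n) = integral(lim_n f_n) = integral(1, 0, 1) = 1.
Step 3: Verify convergence: 33/34 = 0.970588 -> 1


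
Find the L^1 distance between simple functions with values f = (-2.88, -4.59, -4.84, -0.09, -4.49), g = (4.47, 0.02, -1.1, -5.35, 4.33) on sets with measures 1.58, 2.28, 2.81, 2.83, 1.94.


Step 1: Compute differences f_i - g_i:
  -2.88 - 4.47 = -7.35
  -4.59 - 0.02 = -4.61
  -4.84 - -1.1 = -3.74
  -0.09 - -5.35 = 5.26
  -4.49 - 4.33 = -8.82
Step 2: Compute |diff|^1 * measure for each set:
  |-7.35|^1 * 1.58 = 7.35 * 1.58 = 11.613
  |-4.61|^1 * 2.28 = 4.61 * 2.28 = 10.5108
  |-3.74|^1 * 2.81 = 3.74 * 2.81 = 10.5094
  |5.26|^1 * 2.83 = 5.26 * 2.83 = 14.8858
  |-8.82|^1 * 1.94 = 8.82 * 1.94 = 17.1108
Step 3: Sum = 64.6298
Step 4: ||f-g||_1 = (64.6298)^(1/1) = 64.6298


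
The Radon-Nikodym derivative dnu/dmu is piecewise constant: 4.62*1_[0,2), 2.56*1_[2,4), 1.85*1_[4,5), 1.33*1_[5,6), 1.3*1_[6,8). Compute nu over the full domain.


Integrate each piece of the Radon-Nikodym derivative:
Step 1: integral_0^2 4.62 dx = 4.62*(2-0) = 4.62*2 = 9.24
Step 2: integral_2^4 2.56 dx = 2.56*(4-2) = 2.56*2 = 5.12
Step 3: integral_4^5 1.85 dx = 1.85*(5-4) = 1.85*1 = 1.85
Step 4: integral_5^6 1.33 dx = 1.33*(6-5) = 1.33*1 = 1.33
Step 5: integral_6^8 1.3 dx = 1.3*(8-6) = 1.3*2 = 2.6
Total: 9.24 + 5.12 + 1.85 + 1.33 + 2.6 = 20.14


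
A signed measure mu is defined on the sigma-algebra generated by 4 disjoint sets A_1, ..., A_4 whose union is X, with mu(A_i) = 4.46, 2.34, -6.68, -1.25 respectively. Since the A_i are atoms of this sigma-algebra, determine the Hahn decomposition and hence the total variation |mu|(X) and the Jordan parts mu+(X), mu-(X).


Step 1: Every measurable set is a union of atoms (the cells / points), so a Hahn decomposition is
  obtained by grouping atoms by sign: P = union of atoms with mu > 0, N = union of the remaining atoms.
  Atoms in P (indices): 1, 2;  atoms in N (indices): 3, 4
  Positive values: 4.46, 2.34
  Negative values: -6.68, -1.25
Step 2: mu+(X) = mu(P) = sum of positive atom values = 6.8
Step 3: mu-(X) = -mu(N) = sum of |negative atom values| = 7.93
Step 4: |mu|(X) = mu+(X) + mu-(X) = 6.8 + 7.93 = 14.73


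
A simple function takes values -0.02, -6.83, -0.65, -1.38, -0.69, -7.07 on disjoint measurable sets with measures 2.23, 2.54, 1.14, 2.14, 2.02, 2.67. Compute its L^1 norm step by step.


Step 1: Compute |f_i|^1 for each value:
  |-0.02|^1 = 0.02
  |-6.83|^1 = 6.83
  |-0.65|^1 = 0.65
  |-1.38|^1 = 1.38
  |-0.69|^1 = 0.69
  |-7.07|^1 = 7.07
Step 2: Multiply by measures and sum:
  0.02 * 2.23 = 0.0446
  6.83 * 2.54 = 17.3482
  0.65 * 1.14 = 0.741
  1.38 * 2.14 = 2.9532
  0.69 * 2.02 = 1.3938
  7.07 * 2.67 = 18.8769
Sum = 0.0446 + 17.3482 + 0.741 + 2.9532 + 1.3938 + 18.8769 = 41.3577
Step 3: Take the p-th root:
||f||_1 = (41.3577)^(1/1) = 41.3577


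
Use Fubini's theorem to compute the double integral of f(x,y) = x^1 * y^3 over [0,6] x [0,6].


By Fubini's theorem, the double integral factors as a product of single integrals:
Step 1: integral_0^6 x^1 dx = [x^2/2] from 0 to 6
     = 6^2/2 = 18
Step 2: integral_0^6 y^3 dy = [y^4/4] from 0 to 6
     = 6^4/4 = 324
Step 3: Double integral = 18 * 324 = 5832


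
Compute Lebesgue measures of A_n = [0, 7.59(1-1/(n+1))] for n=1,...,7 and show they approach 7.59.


By continuity of measure from below: if A_n increases to A, then m(A_n) -> m(A).
Here A = [0, 7.59], so m(A) = 7.59
Step 1: a_1 = 7.59*(1 - 1/2) = 3.795, m(A_1) = 3.795
Step 2: a_2 = 7.59*(1 - 1/3) = 5.06, m(A_2) = 5.06
Step 3: a_3 = 7.59*(1 - 1/4) = 5.6925, m(A_3) = 5.6925
Step 4: a_4 = 7.59*(1 - 1/5) = 6.072, m(A_4) = 6.072
Step 5: a_5 = 7.59*(1 - 1/6) = 6.325, m(A_5) = 6.325
Step 6: a_6 = 7.59*(1 - 1/7) = 6.5057, m(A_6) = 6.5057
Step 7: a_7 = 7.59*(1 - 1/8) = 6.6412, m(A_7) = 6.6412
Limit: m(A_n) -> m([0,7.59]) = 7.59


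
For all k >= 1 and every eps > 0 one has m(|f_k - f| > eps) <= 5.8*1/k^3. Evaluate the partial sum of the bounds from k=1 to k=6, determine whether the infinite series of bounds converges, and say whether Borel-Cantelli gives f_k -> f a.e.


Step 1: List the terms 5.8*1/k^3 for k = 1 to 6:
  k=1: 5.8
  k=2: 0.725
  k=3: 0.214815
  k=4: 0.090625
  k=5: 0.0464
  k=6: 0.026852
Step 2: Partial sum = 5.8 + 0.725 + 0.214815 + 0.090625 + 0.0464 + 0.026852
     = 6.903692
Step 3: The full series sum_(k>=1) 5.8*1/k^3 converges (p-series with p = 3 > 1; a constant multiple of a convergent series converges).
Step 4: Fix eps > 0. Since sum_k m(|f_k - f| > eps) < infinity, the Borel-Cantelli lemma gives
        m(limsup_k {|f_k - f| > eps}) = 0, i.e. for a.e. x, |f_k(x) - f(x)| <= eps for all large k.
        Applying this with eps = 1/j for j = 1, 2, ... and intersecting the countably many full-measure sets,
        for a.e. x we get limsup_k |f_k(x) - f(x)| <= 1/j for every j, hence f_k -> f almost everywhere.
Conclusion: series converges; Borel-Cantelli yields f_k -> f a.e.


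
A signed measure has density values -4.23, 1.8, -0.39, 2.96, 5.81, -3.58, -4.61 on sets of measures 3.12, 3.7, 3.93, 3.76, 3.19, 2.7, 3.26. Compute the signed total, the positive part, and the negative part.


Step 1: Compute signed measure on each set:
  Set 1: -4.23 * 3.12 = -13.1976
  Set 2: 1.8 * 3.7 = 6.66
  Set 3: -0.39 * 3.93 = -1.5327
  Set 4: 2.96 * 3.76 = 11.1296
  Set 5: 5.81 * 3.19 = 18.5339
  Set 6: -3.58 * 2.7 = -9.666
  Set 7: -4.61 * 3.26 = -15.0286
Step 2: Total signed measure = (-13.1976) + (6.66) + (-1.5327) + (11.1296) + (18.5339) + (-9.666) + (-15.0286)
     = -3.1014
Step 3: Positive part mu+(X) = sum of positive contributions = 36.3235
Step 4: Negative part mu-(X) = |sum of negative contributions| = 39.4249


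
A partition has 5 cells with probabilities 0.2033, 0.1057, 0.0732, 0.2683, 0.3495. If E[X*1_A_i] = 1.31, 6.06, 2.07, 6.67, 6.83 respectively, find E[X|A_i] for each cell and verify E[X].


For each cell A_i: E[X|A_i] = E[X*1_A_i] / P(A_i)
Step 1: E[X|A_1] = 1.31 / 0.2033 = 6.443679
Step 2: E[X|A_2] = 6.06 / 0.1057 = 57.332072
Step 3: E[X|A_3] = 2.07 / 0.0732 = 28.278689
Step 4: E[X|A_4] = 6.67 / 0.2683 = 24.860231
Step 5: E[X|A_5] = 6.83 / 0.3495 = 19.542203
Verification: E[X] = sum E[X*1_A_i] = 1.31 + 6.06 + 2.07 + 6.67 + 6.83 = 22.94


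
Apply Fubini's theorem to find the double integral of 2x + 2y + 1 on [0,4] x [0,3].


By Fubini, integrate in x first, then y.
Step 1: Fix y, integrate over x in [0,4]:
  integral(2x + 2y + 1, x=0..4)
  = 2*(4^2 - 0^2)/2 + (2y + 1)*(4 - 0)
  = 16 + (2y + 1)*4
  = 16 + 8y + 4
  = 20 + 8y
Step 2: Integrate over y in [0,3]:
  integral(20 + 8y, y=0..3)
  = 20*3 + 8*(3^2 - 0^2)/2
  = 60 + 36
  = 96


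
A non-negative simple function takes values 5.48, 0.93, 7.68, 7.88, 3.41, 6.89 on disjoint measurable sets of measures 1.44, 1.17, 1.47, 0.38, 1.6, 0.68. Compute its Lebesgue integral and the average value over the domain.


Step 1: Integral = sum(value_i * measure_i)
= 5.48*1.44 + 0.93*1.17 + 7.68*1.47 + 7.88*0.38 + 3.41*1.6 + 6.89*0.68
= 7.8912 + 1.0881 + 11.2896 + 2.9944 + 5.456 + 4.6852
= 33.4045
Step 2: Total measure of domain = 1.44 + 1.17 + 1.47 + 0.38 + 1.6 + 0.68 = 6.74
Step 3: Average value = 33.4045 / 6.74 = 4.956157


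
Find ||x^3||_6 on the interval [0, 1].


Step 1: ||f||_6 = (integral_0^1 |x^3|^6 dx)^(1/6)
     = (integral_0^1 x^18 dx)^(1/6)
Step 2: integral_0^1 x^18 dx = [x^19/(19)] from 0 to 1 = 1^19/19
     = 1/19 = 0.052632
Step 3: ||f||_6 = (0.052632)^(1/6) = 0.612173


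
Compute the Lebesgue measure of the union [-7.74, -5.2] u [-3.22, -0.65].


For pairwise disjoint intervals, m(union) = sum of lengths.
= (-5.2 - -7.74) + (-0.65 - -3.22)
= 2.54 + 2.57
= 5.11


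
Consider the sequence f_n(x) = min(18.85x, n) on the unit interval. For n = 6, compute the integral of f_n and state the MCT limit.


f(x) = 18.85x on [0,1]; f_n(x) = min(18.85x, n). At n = 6:
Step 1: f(x) reaches 6 at x = 6/18.85 = 0.318302
Step 2: integral(f_6) = integral(18.85x, 0, 0.318302) + integral(6, 0.318302, 1)
       = 18.85*0.318302^2/2 + 6*(1 - 0.318302)
       = 0.954907 + 4.090186
       = 5.045093
Step 3: As n -> infinity, f_n increases to f, so by MCT integral(f_n) -> integral(f) = 18.85/2 = 9.425.
Convergence: integral(f_6) = 5.045093 -> 9.425 as n -> infinity


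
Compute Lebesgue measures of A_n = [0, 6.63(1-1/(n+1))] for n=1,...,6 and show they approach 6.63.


By continuity of measure from below: if A_n increases to A, then m(A_n) -> m(A).
Here A = [0, 6.63], so m(A) = 6.63
Step 1: a_1 = 6.63*(1 - 1/2) = 3.315, m(A_1) = 3.315
Step 2: a_2 = 6.63*(1 - 1/3) = 4.42, m(A_2) = 4.42
Step 3: a_3 = 6.63*(1 - 1/4) = 4.9725, m(A_3) = 4.9725
Step 4: a_4 = 6.63*(1 - 1/5) = 5.304, m(A_4) = 5.304
Step 5: a_5 = 6.63*(1 - 1/6) = 5.525, m(A_5) = 5.525
Step 6: a_6 = 6.63*(1 - 1/7) = 5.6829, m(A_6) = 5.6829
Limit: m(A_n) -> m([0,6.63]) = 6.63


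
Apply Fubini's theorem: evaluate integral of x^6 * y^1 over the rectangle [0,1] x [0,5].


By Fubini's theorem, the double integral factors as a product of single integrals:
Step 1: integral_0^1 x^6 dx = [x^7/7] from 0 to 1
     = 1^7/7 = 0.142857
Step 2: integral_0^5 y^1 dy = [y^2/2] from 0 to 5
     = 5^2/2 = 12.5
Step 3: Double integral = 0.142857 * 12.5 = 1.785714


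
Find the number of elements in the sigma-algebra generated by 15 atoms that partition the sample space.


Each element of the sigma-algebra is a union of some subset of the 15 atoms.
The number of such subsets is 2^15 = 32768.


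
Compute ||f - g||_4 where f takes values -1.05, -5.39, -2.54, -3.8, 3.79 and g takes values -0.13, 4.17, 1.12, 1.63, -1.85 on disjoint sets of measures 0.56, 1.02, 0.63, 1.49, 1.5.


Step 1: Compute differences f_i - g_i:
  -1.05 - -0.13 = -0.92
  -5.39 - 4.17 = -9.56
  -2.54 - 1.12 = -3.66
  -3.8 - 1.63 = -5.43
  3.79 - -1.85 = 5.64
Step 2: Compute |diff|^4 * measure for each set:
  |-0.92|^4 * 0.56 = 0.716393 * 0.56 = 0.40118
  |-9.56|^4 * 1.02 = 8352.790121 * 1.02 = 8519.845923
  |-3.66|^4 * 0.63 = 179.442099 * 0.63 = 113.048523
  |-5.43|^4 * 1.49 = 869.359328 * 1.49 = 1295.345399
  |5.64|^4 * 1.5 = 1011.850652 * 1.5 = 1517.775978
Step 3: Sum = 11446.417003
Step 4: ||f-g||_4 = (11446.417003)^(1/4) = 10.343497


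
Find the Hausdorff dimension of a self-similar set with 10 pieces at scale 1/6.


For a self-similar set with N copies scaled by 1/r:
dim_H = log(N)/log(r) = log(10)/log(6)
= 2.302585/1.791759
= 1.285097


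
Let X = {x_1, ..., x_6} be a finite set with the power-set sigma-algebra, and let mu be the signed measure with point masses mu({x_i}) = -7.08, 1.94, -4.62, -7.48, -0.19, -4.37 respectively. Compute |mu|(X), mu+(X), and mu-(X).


Step 1: Every measurable set is a union of atoms (the cells / points), so a Hahn decomposition is
  obtained by grouping atoms by sign: P = union of atoms with mu > 0, N = union of the remaining atoms.
  Atoms in P (indices): 2;  atoms in N (indices): 1, 3, 4, 5, 6
  Positive values: 1.94
  Negative values: -7.08, -4.62, -7.48, -0.19, -4.37
Step 2: mu+(X) = mu(P) = sum of positive atom values = 1.94
Step 3: mu-(X) = -mu(N) = sum of |negative atom values| = 23.74
Step 4: |mu|(X) = mu+(X) + mu-(X) = 1.94 + 23.74 = 25.68


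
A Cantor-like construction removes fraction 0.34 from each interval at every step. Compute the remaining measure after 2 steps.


Step 1: At each step, fraction remaining = 1 - 0.34 = 0.66
Step 2: After 2 steps, measure = (0.66)^2
Step 3: Computing the power step by step:
  After step 1: 0.66
  After step 2: 0.4356
Result = 0.4356


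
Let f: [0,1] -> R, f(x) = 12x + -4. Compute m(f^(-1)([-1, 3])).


f^(-1)([-1, 3]) = {x : -1 <= 12x + -4 <= 3}
Solving: (-1 - -4)/12 <= x <= (3 - -4)/12
= [0.25, 0.583333]
Intersecting with [0,1]: [0.25, 0.583333]
Measure = 0.583333 - 0.25 = 0.333333


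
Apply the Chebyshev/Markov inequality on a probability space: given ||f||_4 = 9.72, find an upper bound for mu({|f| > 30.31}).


Chebyshev/Markov inequality: mu(|f| > eps) <= (||f||_p / eps)^p
Step 1: ||f||_4 / eps = 9.72 / 30.31 = 0.320686
Step 2: Raise to power p = 4:
  (0.320686)^4 = 0.010576
Step 3: Therefore mu(|f| > 30.31) <= 0.010576


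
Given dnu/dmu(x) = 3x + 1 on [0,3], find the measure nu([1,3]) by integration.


nu(A) = integral_A (dnu/dmu) dmu = integral_1^3 (3x + 1) dx
Step 1: Antiderivative F(x) = (3/2)x^2 + 1x
Step 2: F(3) = (3/2)*3^2 + 1*3 = 13.5 + 3 = 16.5
Step 3: F(1) = (3/2)*1^2 + 1*1 = 1.5 + 1 = 2.5
Step 4: nu([1,3]) = F(3) - F(1) = 16.5 - 2.5 = 14


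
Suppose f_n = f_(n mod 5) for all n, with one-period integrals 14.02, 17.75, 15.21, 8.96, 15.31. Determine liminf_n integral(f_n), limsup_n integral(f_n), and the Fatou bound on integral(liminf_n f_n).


The sequence (integral(f_n)) is periodic with period 5, repeating the values 14.02, 17.75, 15.21, 8.96, 15.31 indefinitely.
Step 1: For a periodic sequence, every tail (a_m, a_(m+1), ...) contains all 5 period values infinitely often.
Step 2: Hence inf of every tail = min of the period values = min(14.02, 17.75, 15.21, 8.96, 15.31) = 8.96.
        liminf_n integral(f_n) = sup over m of (inf of tail from m) = 8.96.
Step 3: Similarly sup of every tail = max of the period values = 17.75.
        limsup_n integral(f_n) = 17.75.
Step 4: Fatou's lemma: integral(liminf_n f_n) <= liminf_n integral(f_n) = 8.96.
        So the integral of the pointwise liminf is at most 8.96.


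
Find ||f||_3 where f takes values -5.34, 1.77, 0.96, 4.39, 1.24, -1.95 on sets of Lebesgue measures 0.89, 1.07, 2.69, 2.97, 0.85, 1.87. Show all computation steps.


Step 1: Compute |f_i|^3 for each value:
  |-5.34|^3 = 152.273304
  |1.77|^3 = 5.545233
  |0.96|^3 = 0.884736
  |4.39|^3 = 84.604519
  |1.24|^3 = 1.906624
  |-1.95|^3 = 7.414875
Step 2: Multiply by measures and sum:
  152.273304 * 0.89 = 135.523241
  5.545233 * 1.07 = 5.933399
  0.884736 * 2.69 = 2.37994
  84.604519 * 2.97 = 251.275421
  1.906624 * 0.85 = 1.62063
  7.414875 * 1.87 = 13.865816
Sum = 135.523241 + 5.933399 + 2.37994 + 251.275421 + 1.62063 + 13.865816 = 410.598448
Step 3: Take the p-th root:
||f||_3 = (410.598448)^(1/3) = 7.432572


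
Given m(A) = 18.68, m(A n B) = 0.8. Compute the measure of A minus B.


m(A \ B) = m(A) - m(A n B)
= 18.68 - 0.8
= 17.88


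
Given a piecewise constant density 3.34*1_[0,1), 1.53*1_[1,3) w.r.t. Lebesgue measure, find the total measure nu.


Integrate each piece of the Radon-Nikodym derivative:
Step 1: integral_0^1 3.34 dx = 3.34*(1-0) = 3.34*1 = 3.34
Step 2: integral_1^3 1.53 dx = 1.53*(3-1) = 1.53*2 = 3.06
Total: 3.34 + 3.06 = 6.4


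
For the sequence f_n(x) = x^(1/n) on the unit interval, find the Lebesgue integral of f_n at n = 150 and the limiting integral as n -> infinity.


At n = 150: f_150(x) = x^(1/150).
Step 1: integral(x^(1/150), 0, 1) = [x^(1/150+1) / (1/150+1)] from 0 to 1
     = 1 / (1/150 + 1) = 1 / ((150+1)/150) = 150/(150+1)
     = 150/151 = 0.993377
Step 2: As n -> infinity, f_n(x) = x^(1/n) -> 1 for x in (0,1], and f_n is increasing in n.
By MCT, lim_n integral(f_n) = integral(lim_n f_n) = integral(1, 0, 1) = 1.
Step 3: Verify convergence: 150/151 = 0.993377 -> 1


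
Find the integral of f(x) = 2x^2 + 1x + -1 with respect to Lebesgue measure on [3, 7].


The Lebesgue integral of a Riemann-integrable function agrees with the Riemann integral.
Antiderivative F(x) = (2/3)x^3 + (1/2)x^2 + -1x
F(7) = (2/3)*7^3 + (1/2)*7^2 + -1*7
     = (2/3)*343 + (1/2)*49 + -1*7
     = 228.666667 + 24.5 + -7
     = 246.166667
F(3) = 19.5
Integral = F(7) - F(3) = 246.166667 - 19.5 = 226.666667


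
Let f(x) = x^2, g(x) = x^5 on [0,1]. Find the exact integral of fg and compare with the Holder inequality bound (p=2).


Step 1: Exact integral of f*g = integral(x^7, 0, 1) = 1/8
     = 0.125
Step 2: Holder bound with p=2, q=2:
  ||f||_p = (integral x^4 dx)^(1/2) = (1/5)^(1/2) = 0.447214
  ||g||_q = (integral x^10 dx)^(1/2) = (1/11)^(1/2) = 0.301511
Step 3: Holder bound = ||f||_p * ||g||_q = 0.447214 * 0.301511 = 0.13484
Verification: 0.125 <= 0.13484 (Holder holds)


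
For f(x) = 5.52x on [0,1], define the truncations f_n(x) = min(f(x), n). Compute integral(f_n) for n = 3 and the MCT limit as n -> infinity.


f(x) = 5.52x on [0,1]; f_n(x) = min(5.52x, n). At n = 3:
Step 1: f(x) reaches 3 at x = 3/5.52 = 0.543478
Step 2: integral(f_3) = integral(5.52x, 0, 0.543478) + integral(3, 0.543478, 1)
       = 5.52*0.543478^2/2 + 3*(1 - 0.543478)
       = 0.815217 + 1.369565
       = 2.184783
Step 3: As n -> infinity, f_n increases to f, so by MCT integral(f_n) -> integral(f) = 5.52/2 = 2.76.
Convergence: integral(f_3) = 2.184783 -> 2.76 as n -> infinity


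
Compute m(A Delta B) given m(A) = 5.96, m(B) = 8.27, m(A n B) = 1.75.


m(A Delta B) = m(A) + m(B) - 2*m(A n B)
= 5.96 + 8.27 - 2*1.75
= 5.96 + 8.27 - 3.5
= 10.73


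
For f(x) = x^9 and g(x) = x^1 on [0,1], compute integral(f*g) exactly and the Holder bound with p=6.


Step 1: Exact integral of f*g = integral(x^10, 0, 1) = 1/11
     = 0.090909
Step 2: Holder bound with p=6, q=1.2:
  ||f||_p = (integral x^54 dx)^(1/6) = (1/55)^(1/6) = 0.51279
  ||g||_q = (integral x^1.2 dx)^(1/1.2) = (1/2.2)^(1/1.2) = 0.518379
Step 3: Holder bound = ||f||_p * ||g||_q = 0.51279 * 0.518379 = 0.26582
Verification: 0.090909 <= 0.26582 (Holder holds)


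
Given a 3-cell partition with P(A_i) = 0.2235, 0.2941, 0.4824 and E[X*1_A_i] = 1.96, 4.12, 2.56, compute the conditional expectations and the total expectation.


For each cell A_i: E[X|A_i] = E[X*1_A_i] / P(A_i)
Step 1: E[X|A_1] = 1.96 / 0.2235 = 8.769575
Step 2: E[X|A_2] = 4.12 / 0.2941 = 14.008841
Step 3: E[X|A_3] = 2.56 / 0.4824 = 5.306799
Verification: E[X] = sum E[X*1_A_i] = 1.96 + 4.12 + 2.56 = 8.64


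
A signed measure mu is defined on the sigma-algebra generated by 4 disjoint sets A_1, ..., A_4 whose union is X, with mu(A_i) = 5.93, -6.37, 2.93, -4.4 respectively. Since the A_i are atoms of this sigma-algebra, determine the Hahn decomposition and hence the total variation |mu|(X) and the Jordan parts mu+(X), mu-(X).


Step 1: Every measurable set is a union of atoms (the cells / points), so a Hahn decomposition is
  obtained by grouping atoms by sign: P = union of atoms with mu > 0, N = union of the remaining atoms.
  Atoms in P (indices): 1, 3;  atoms in N (indices): 2, 4
  Positive values: 5.93, 2.93
  Negative values: -6.37, -4.4
Step 2: mu+(X) = mu(P) = sum of positive atom values = 8.86
Step 3: mu-(X) = -mu(N) = sum of |negative atom values| = 10.77
Step 4: |mu|(X) = mu+(X) + mu-(X) = 8.86 + 10.77 = 19.63


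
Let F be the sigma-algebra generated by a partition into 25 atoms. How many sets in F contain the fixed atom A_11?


Each element of F is a union of some subset S of the 25 atoms.
The element contains A_11 iff A_11 is in S.
So we count subsets S of {A_1,...,A_25} with A_11 in S: choose freely among the other 24 atoms.
Count = 2^(25-1) = 2^24 = 16777216.


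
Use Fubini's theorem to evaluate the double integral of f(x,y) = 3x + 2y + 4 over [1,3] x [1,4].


By Fubini, integrate in x first, then y.
Step 1: Fix y, integrate over x in [1,3]:
  integral(3x + 2y + 4, x=1..3)
  = 3*(3^2 - 1^2)/2 + (2y + 4)*(3 - 1)
  = 12 + (2y + 4)*2
  = 12 + 4y + 8
  = 20 + 4y
Step 2: Integrate over y in [1,4]:
  integral(20 + 4y, y=1..4)
  = 20*3 + 4*(4^2 - 1^2)/2
  = 60 + 30
  = 90


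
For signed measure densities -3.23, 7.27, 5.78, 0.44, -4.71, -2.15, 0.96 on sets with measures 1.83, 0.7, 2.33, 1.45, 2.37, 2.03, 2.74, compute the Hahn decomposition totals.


Step 1: Compute signed measure on each set:
  Set 1: -3.23 * 1.83 = -5.9109
  Set 2: 7.27 * 0.7 = 5.089
  Set 3: 5.78 * 2.33 = 13.4674
  Set 4: 0.44 * 1.45 = 0.638
  Set 5: -4.71 * 2.37 = -11.1627
  Set 6: -2.15 * 2.03 = -4.3645
  Set 7: 0.96 * 2.74 = 2.6304
Step 2: Total signed measure = (-5.9109) + (5.089) + (13.4674) + (0.638) + (-11.1627) + (-4.3645) + (2.6304)
     = 0.3867
Step 3: Positive part mu+(X) = sum of positive contributions = 21.8248
Step 4: Negative part mu-(X) = |sum of negative contributions| = 21.4381


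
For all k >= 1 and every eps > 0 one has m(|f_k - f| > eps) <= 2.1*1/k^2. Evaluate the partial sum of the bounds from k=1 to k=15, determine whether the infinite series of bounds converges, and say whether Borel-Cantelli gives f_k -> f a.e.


Step 1: List the terms 2.1*1/k^2 for k = 1 to 15:
  k=1: 2.1
  k=2: 0.525
  k=3: 0.233333
  k=4: 0.13125
  k=5: 0.084
  k=6: 0.058333
  k=7: 0.042857
  k=8: 0.032813
  k=9: 0.025926
  k=10: 0.021
  k=11: 0.017355
  k=12: 0.014583
  k=13: 0.012426
  k=14: 0.010714
  k=15: 0.009333
Step 2: Partial sum = 2.1 + 0.525 + 0.233333 + 0.13125 + 0.084 + 0.058333 + 0.042857 + 0.032813 + 0.025926 + 0.021 + 0.017355 + 0.014583 + 0.012426 + 0.010714 + 0.009333
     = 3.318925
Step 3: The full series sum_(k>=1) 2.1*1/k^2 converges (p-series with p = 2 > 1; a constant multiple of a convergent series converges).
Step 4: Fix eps > 0. Since sum_k m(|f_k - f| > eps) < infinity, the Borel-Cantelli lemma gives
        m(limsup_k {|f_k - f| > eps}) = 0, i.e. for a.e. x, |f_k(x) - f(x)| <= eps for all large k.
        Applying this with eps = 1/j for j = 1, 2, ... and intersecting the countably many full-measure sets,
        for a.e. x we get limsup_k |f_k(x) - f(x)| <= 1/j for every j, hence f_k -> f almost everywhere.
Conclusion: series converges; Borel-Cantelli yields f_k -> f a.e.


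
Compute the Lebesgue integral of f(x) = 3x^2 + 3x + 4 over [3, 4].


The Lebesgue integral of a Riemann-integrable function agrees with the Riemann integral.
Antiderivative F(x) = (3/3)x^3 + (3/2)x^2 + 4x
F(4) = (3/3)*4^3 + (3/2)*4^2 + 4*4
     = (3/3)*64 + (3/2)*16 + 4*4
     = 64 + 24 + 16
     = 104
F(3) = 52.5
Integral = F(4) - F(3) = 104 - 52.5 = 51.5


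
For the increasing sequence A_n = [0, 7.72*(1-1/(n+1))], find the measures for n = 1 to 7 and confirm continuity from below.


By continuity of measure from below: if A_n increases to A, then m(A_n) -> m(A).
Here A = [0, 7.72], so m(A) = 7.72
Step 1: a_1 = 7.72*(1 - 1/2) = 3.86, m(A_1) = 3.86
Step 2: a_2 = 7.72*(1 - 1/3) = 5.1467, m(A_2) = 5.1467
Step 3: a_3 = 7.72*(1 - 1/4) = 5.79, m(A_3) = 5.79
Step 4: a_4 = 7.72*(1 - 1/5) = 6.176, m(A_4) = 6.176
Step 5: a_5 = 7.72*(1 - 1/6) = 6.4333, m(A_5) = 6.4333
Step 6: a_6 = 7.72*(1 - 1/7) = 6.6171, m(A_6) = 6.6171
Step 7: a_7 = 7.72*(1 - 1/8) = 6.755, m(A_7) = 6.755
Limit: m(A_n) -> m([0,7.72]) = 7.72


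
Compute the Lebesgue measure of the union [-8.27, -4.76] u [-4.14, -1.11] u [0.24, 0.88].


For pairwise disjoint intervals, m(union) = sum of lengths.
= (-4.76 - -8.27) + (-1.11 - -4.14) + (0.88 - 0.24)
= 3.51 + 3.03 + 0.64
= 7.18


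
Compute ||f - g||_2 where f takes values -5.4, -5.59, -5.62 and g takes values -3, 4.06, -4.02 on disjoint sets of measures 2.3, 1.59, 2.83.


Step 1: Compute differences f_i - g_i:
  -5.4 - -3 = -2.4
  -5.59 - 4.06 = -9.65
  -5.62 - -4.02 = -1.6
Step 2: Compute |diff|^2 * measure for each set:
  |-2.4|^2 * 2.3 = 5.76 * 2.3 = 13.248
  |-9.65|^2 * 1.59 = 93.1225 * 1.59 = 148.064775
  |-1.6|^2 * 2.83 = 2.56 * 2.83 = 7.2448
Step 3: Sum = 168.557575
Step 4: ||f-g||_2 = (168.557575)^(1/2) = 12.982973


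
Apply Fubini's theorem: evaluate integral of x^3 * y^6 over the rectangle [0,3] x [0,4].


By Fubini's theorem, the double integral factors as a product of single integrals:
Step 1: integral_0^3 x^3 dx = [x^4/4] from 0 to 3
     = 3^4/4 = 20.25
Step 2: integral_0^4 y^6 dy = [y^7/7] from 0 to 4
     = 4^7/7 = 2340.571429
Step 3: Double integral = 20.25 * 2340.571429 = 47396.571429


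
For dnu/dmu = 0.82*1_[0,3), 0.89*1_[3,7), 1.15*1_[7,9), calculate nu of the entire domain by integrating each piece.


Integrate each piece of the Radon-Nikodym derivative:
Step 1: integral_0^3 0.82 dx = 0.82*(3-0) = 0.82*3 = 2.46
Step 2: integral_3^7 0.89 dx = 0.89*(7-3) = 0.89*4 = 3.56
Step 3: integral_7^9 1.15 dx = 1.15*(9-7) = 1.15*2 = 2.3
Total: 2.46 + 3.56 + 2.3 = 8.32


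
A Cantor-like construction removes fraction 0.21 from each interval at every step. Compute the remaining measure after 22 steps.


Step 1: At each step, fraction remaining = 1 - 0.21 = 0.79
Step 2: After 22 steps, measure = (0.79)^22
Result = 0.005595


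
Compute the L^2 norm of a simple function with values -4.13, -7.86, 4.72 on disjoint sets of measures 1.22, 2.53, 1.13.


Step 1: Compute |f_i|^2 for each value:
  |-4.13|^2 = 17.0569
  |-7.86|^2 = 61.7796
  |4.72|^2 = 22.2784
Step 2: Multiply by measures and sum:
  17.0569 * 1.22 = 20.809418
  61.7796 * 2.53 = 156.302388
  22.2784 * 1.13 = 25.174592
Sum = 20.809418 + 156.302388 + 25.174592 = 202.286398
Step 3: Take the p-th root:
||f||_2 = (202.286398)^(1/2) = 14.222742


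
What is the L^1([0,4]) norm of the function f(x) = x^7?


Step 1: ||f||_1 = (integral_0^4 |x^7|^1 dx)^(1/1)
     = (integral_0^4 x^7 dx)^(1/1)
Step 2: integral_0^4 x^7 dx = [x^8/(8)] from 0 to 4 = 4^8/8
     = 65536/8 = 8192
Step 3: ||f||_1 = (8192)^(1/1) = 8192


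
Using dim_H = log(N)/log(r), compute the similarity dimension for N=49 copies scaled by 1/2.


For a self-similar set with N copies scaled by 1/r:
dim_H = log(N)/log(r) = log(49)/log(2)
= 3.89182/0.693147
= 5.61471


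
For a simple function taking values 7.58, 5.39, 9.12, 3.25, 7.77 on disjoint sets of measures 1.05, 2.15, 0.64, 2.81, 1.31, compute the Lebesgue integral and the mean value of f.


Step 1: Integral = sum(value_i * measure_i)
= 7.58*1.05 + 5.39*2.15 + 9.12*0.64 + 3.25*2.81 + 7.77*1.31
= 7.959 + 11.5885 + 5.8368 + 9.1325 + 10.1787
= 44.6955
Step 2: Total measure of domain = 1.05 + 2.15 + 0.64 + 2.81 + 1.31 = 7.96
Step 3: Average value = 44.6955 / 7.96 = 5.615013


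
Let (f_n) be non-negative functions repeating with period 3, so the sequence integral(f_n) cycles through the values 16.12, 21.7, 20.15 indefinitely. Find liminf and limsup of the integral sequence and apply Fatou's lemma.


The sequence (integral(f_n)) is periodic with period 3, repeating the values 16.12, 21.7, 20.15 indefinitely.
Step 1: For a periodic sequence, every tail (a_m, a_(m+1), ...) contains all 3 period values infinitely often.
Step 2: Hence inf of every tail = min of the period values = min(16.12, 21.7, 20.15) = 16.12.
        liminf_n integral(f_n) = sup over m of (inf of tail from m) = 16.12.
Step 3: Similarly sup of every tail = max of the period values = 21.7.
        limsup_n integral(f_n) = 21.7.
Step 4: Fatou's lemma: integral(liminf_n f_n) <= liminf_n integral(f_n) = 16.12.
        So the integral of the pointwise liminf is at most 16.12.


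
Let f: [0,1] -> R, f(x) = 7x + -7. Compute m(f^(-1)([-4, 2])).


f^(-1)([-4, 2]) = {x : -4 <= 7x + -7 <= 2}
Solving: (-4 - -7)/7 <= x <= (2 - -7)/7
= [0.428571, 1.285714]
Intersecting with [0,1]: [0.428571, 1]
Measure = 1 - 0.428571 = 0.571429


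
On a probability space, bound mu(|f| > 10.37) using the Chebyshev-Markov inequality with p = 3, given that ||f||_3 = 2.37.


Chebyshev/Markov inequality: mu(|f| > eps) <= (||f||_p / eps)^p
Step 1: ||f||_3 / eps = 2.37 / 10.37 = 0.228544
Step 2: Raise to power p = 3:
  (0.228544)^3 = 0.011937
Step 3: Therefore mu(|f| > 10.37) <= 0.011937


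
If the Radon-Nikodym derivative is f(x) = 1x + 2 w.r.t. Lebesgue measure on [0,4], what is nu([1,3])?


nu(A) = integral_A (dnu/dmu) dmu = integral_1^3 (1x + 2) dx
Step 1: Antiderivative F(x) = (1/2)x^2 + 2x
Step 2: F(3) = (1/2)*3^2 + 2*3 = 4.5 + 6 = 10.5
Step 3: F(1) = (1/2)*1^2 + 2*1 = 0.5 + 2 = 2.5
Step 4: nu([1,3]) = F(3) - F(1) = 10.5 - 2.5 = 8


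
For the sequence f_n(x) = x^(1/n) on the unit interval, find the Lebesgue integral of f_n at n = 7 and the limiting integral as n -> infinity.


At n = 7: f_7(x) = x^(1/7).
Step 1: integral(x^(1/7), 0, 1) = [x^(1/7+1) / (1/7+1)] from 0 to 1
     = 1 / (1/7 + 1) = 1 / ((7+1)/7) = 7/(7+1)
     = 7/8 = 0.875
Step 2: As n -> infinity, f_n(x) = x^(1/n) -> 1 for x in (0,1], and f_n is increasing in n.
By MCT, lim_n integral(f_n) = integral(lim_n f_n) = integral(1, 0, 1) = 1.
Step 3: Verify convergence: 7/8 = 0.875 -> 1


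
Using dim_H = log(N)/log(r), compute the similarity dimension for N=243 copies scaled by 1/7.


For a self-similar set with N copies scaled by 1/r:
dim_H = log(N)/log(r) = log(243)/log(7)
= 5.493061/1.94591
= 2.822875


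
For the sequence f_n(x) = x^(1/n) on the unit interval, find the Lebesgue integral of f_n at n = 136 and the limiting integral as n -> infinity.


At n = 136: f_136(x) = x^(1/136).
Step 1: integral(x^(1/136), 0, 1) = [x^(1/136+1) / (1/136+1)] from 0 to 1
     = 1 / (1/136 + 1) = 1 / ((136+1)/136) = 136/(136+1)
     = 136/137 = 0.992701
Step 2: As n -> infinity, f_n(x) = x^(1/n) -> 1 for x in (0,1], and f_n is increasing in n.
By MCT, lim_n integral(f_n) = integral(lim_n f_n) = integral(1, 0, 1) = 1.
Step 3: Verify convergence: 136/137 = 0.992701 -> 1


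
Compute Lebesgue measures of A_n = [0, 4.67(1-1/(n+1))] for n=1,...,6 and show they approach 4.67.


By continuity of measure from below: if A_n increases to A, then m(A_n) -> m(A).
Here A = [0, 4.67], so m(A) = 4.67
Step 1: a_1 = 4.67*(1 - 1/2) = 2.335, m(A_1) = 2.335
Step 2: a_2 = 4.67*(1 - 1/3) = 3.1133, m(A_2) = 3.1133
Step 3: a_3 = 4.67*(1 - 1/4) = 3.5025, m(A_3) = 3.5025
Step 4: a_4 = 4.67*(1 - 1/5) = 3.736, m(A_4) = 3.736
Step 5: a_5 = 4.67*(1 - 1/6) = 3.8917, m(A_5) = 3.8917
Step 6: a_6 = 4.67*(1 - 1/7) = 4.0029, m(A_6) = 4.0029
Limit: m(A_n) -> m([0,4.67]) = 4.67


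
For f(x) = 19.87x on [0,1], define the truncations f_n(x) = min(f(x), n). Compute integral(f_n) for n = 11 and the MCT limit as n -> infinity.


f(x) = 19.87x on [0,1]; f_n(x) = min(19.87x, n). At n = 11:
Step 1: f(x) reaches 11 at x = 11/19.87 = 0.553598
Step 2: integral(f_11) = integral(19.87x, 0, 0.553598) + integral(11, 0.553598, 1)
       = 19.87*0.553598^2/2 + 11*(1 - 0.553598)
       = 3.044791 + 4.910418
       = 7.955209
Step 3: As n -> infinity, f_n increases to f, so by MCT integral(f_n) -> integral(f) = 19.87/2 = 9.935.
Convergence: integral(f_11) = 7.955209 -> 9.935 as n -> infinity
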